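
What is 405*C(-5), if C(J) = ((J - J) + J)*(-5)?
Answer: 10125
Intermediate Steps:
C(J) = -5*J (C(J) = (0 + J)*(-5) = J*(-5) = -5*J)
405*C(-5) = 405*(-5*(-5)) = 405*25 = 10125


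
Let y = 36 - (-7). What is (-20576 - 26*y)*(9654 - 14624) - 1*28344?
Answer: 107790836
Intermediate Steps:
y = 43 (y = 36 - 1*(-7) = 36 + 7 = 43)
(-20576 - 26*y)*(9654 - 14624) - 1*28344 = (-20576 - 26*43)*(9654 - 14624) - 1*28344 = (-20576 - 1118)*(-4970) - 28344 = -21694*(-4970) - 28344 = 107819180 - 28344 = 107790836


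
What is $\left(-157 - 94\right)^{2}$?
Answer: $63001$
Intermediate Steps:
$\left(-157 - 94\right)^{2} = \left(-251\right)^{2} = 63001$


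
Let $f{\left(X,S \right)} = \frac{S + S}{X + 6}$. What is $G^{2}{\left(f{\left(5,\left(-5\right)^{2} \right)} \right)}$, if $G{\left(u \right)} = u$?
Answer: $\frac{2500}{121} \approx 20.661$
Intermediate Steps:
$f{\left(X,S \right)} = \frac{2 S}{6 + X}$
$G^{2}{\left(f{\left(5,\left(-5\right)^{2} \right)} \right)} = \left(\frac{2 \left(-5\right)^{2}}{6 + 5}\right)^{2} = \left(2 \cdot 25 \cdot \frac{1}{11}\right)^{2} = \left(\frac{50}{11}\right)^{2} = \frac{2500}{121}$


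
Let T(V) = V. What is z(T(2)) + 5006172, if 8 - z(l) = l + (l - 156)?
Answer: 5006332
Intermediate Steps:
z(l) = 164 - 2*l (z(l) = 8 - (l + (l - 156)) = 8 - (l + (-156 + l)) = 8 - (-156 + 2*l) = 8 + (156 - 2*l) = 164 - 2*l)
z(T(2)) + 5006172 = (164 - 2*2) + 5006172 = (164 - 4) + 5006172 = 160 + 5006172 = 5006332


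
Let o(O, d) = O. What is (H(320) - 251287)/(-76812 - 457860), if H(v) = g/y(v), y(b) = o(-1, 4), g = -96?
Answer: 251191/534672 ≈ 0.46980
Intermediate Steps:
y(b) = -1
H(v) = 96 (H(v) = -96/(-1) = -96*(-1) = 96)
(H(320) - 251287)/(-76812 - 457860) = (96 - 251287)/(-76812 - 457860) = -251191/(-534672) = -251191*(-1/534672) = 251191/534672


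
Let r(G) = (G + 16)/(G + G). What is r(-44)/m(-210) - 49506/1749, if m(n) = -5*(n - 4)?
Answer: -35313909/1247620 ≈ -28.305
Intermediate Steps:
m(n) = 20 - 5*n (m(n) = -5*(-4 + n) = 20 - 5*n)
r(G) = (16 + G)/(2*G) (r(G) = (16 + G)/((2*G)) = (16 + G)*(1/(2*G)) = (16 + G)/(2*G))
r(-44)/m(-210) - 49506/1749 = ((½)*(16 - 44)/(-44))/(20 - 5*(-210)) - 49506/1749 = ((½)*(-1/44)*(-28))/(20 + 1050) - 49506*1/1749 = (7/22)/1070 - 16502/583 = (7/22)*(1/1070) - 16502/583 = 7/23540 - 16502/583 = -35313909/1247620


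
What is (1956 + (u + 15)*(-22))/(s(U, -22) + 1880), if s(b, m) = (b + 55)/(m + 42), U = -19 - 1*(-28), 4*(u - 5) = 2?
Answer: 7525/9416 ≈ 0.79917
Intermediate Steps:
u = 11/2 (u = 5 + (¼)*2 = 5 + ½ = 11/2 ≈ 5.5000)
U = 9 (U = -19 + 28 = 9)
s(b, m) = (55 + b)/(42 + m)
(1956 + (u + 15)*(-22))/(s(U, -22) + 1880) = (1956 + (11/2 + 15)*(-22))/((55 + 9)/(42 - 22) + 1880) = (1956 + (41/2)*(-22))/(64/20 + 1880) = (1956 - 451)/((1/20)*64 + 1880) = 1505/(16/5 + 1880) = 1505/(9416/5) = 1505*(5/9416) = 7525/9416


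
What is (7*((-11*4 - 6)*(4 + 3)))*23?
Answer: -56350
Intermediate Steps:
(7*((-11*4 - 6)*(4 + 3)))*23 = (7*((-44 - 6)*7))*23 = (7*(-50*7))*23 = (7*(-350))*23 = -2450*23 = -56350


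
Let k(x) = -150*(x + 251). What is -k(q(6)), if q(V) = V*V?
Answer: 43050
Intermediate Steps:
q(V) = V²
k(x) = -37650 - 150*x (k(x) = -150*(251 + x) = -37650 - 150*x)
-k(q(6)) = -(-37650 - 150*6²) = -(-37650 - 150*36) = -(-37650 - 5400) = -1*(-43050) = 43050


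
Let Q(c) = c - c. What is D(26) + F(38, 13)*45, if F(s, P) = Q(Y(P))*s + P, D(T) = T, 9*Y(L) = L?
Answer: 611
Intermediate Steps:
Y(L) = L/9
Q(c) = 0
F(s, P) = P (F(s, P) = 0*s + P = 0 + P = P)
D(26) + F(38, 13)*45 = 26 + 13*45 = 26 + 585 = 611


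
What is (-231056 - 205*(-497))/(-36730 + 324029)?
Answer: -129171/287299 ≈ -0.44960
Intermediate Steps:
(-231056 - 205*(-497))/(-36730 + 324029) = (-231056 + 101885)/287299 = -129171*1/287299 = -129171/287299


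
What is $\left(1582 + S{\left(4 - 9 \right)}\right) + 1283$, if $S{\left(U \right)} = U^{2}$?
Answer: $2890$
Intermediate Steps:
$\left(1582 + S{\left(4 - 9 \right)}\right) + 1283 = \left(1582 + \left(4 - 9\right)^{2}\right) + 1283 = \left(1582 + \left(-5\right)^{2}\right) + 1283 = \left(1582 + 25\right) + 1283 = 1607 + 1283 = 2890$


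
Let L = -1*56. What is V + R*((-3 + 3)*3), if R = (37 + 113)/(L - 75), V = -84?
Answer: -84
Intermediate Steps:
L = -56
R = -150/131 (R = (37 + 113)/(-56 - 75) = 150/(-131) = 150*(-1/131) = -150/131 ≈ -1.1450)
V + R*((-3 + 3)*3) = -84 - 150*(-3 + 3)*3/131 = -84 - 0*3 = -84 - 150/131*0 = -84 + 0 = -84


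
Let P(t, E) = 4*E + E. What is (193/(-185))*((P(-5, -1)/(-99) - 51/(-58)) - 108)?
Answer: 118655821/1062270 ≈ 111.70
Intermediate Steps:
P(t, E) = 5*E
(193/(-185))*((P(-5, -1)/(-99) - 51/(-58)) - 108) = (193/(-185))*(((5*(-1))/(-99) - 51/(-58)) - 108) = (193*(-1/185))*((-5*(-1/99) - 51*(-1/58)) - 108) = -193*((5/99 + 51/58) - 108)/185 = -193*(5339/5742 - 108)/185 = -193/185*(-614797/5742) = 118655821/1062270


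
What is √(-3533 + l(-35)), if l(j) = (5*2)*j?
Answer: I*√3883 ≈ 62.314*I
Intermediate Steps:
l(j) = 10*j
√(-3533 + l(-35)) = √(-3533 + 10*(-35)) = √(-3533 - 350) = √(-3883) = I*√3883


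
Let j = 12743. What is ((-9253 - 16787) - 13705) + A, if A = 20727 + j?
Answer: -6275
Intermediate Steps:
A = 33470 (A = 20727 + 12743 = 33470)
((-9253 - 16787) - 13705) + A = ((-9253 - 16787) - 13705) + 33470 = (-26040 - 13705) + 33470 = -39745 + 33470 = -6275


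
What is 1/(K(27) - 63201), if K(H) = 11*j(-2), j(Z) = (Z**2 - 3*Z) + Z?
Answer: -1/63113 ≈ -1.5845e-5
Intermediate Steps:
j(Z) = Z**2 - 2*Z
K(H) = 88 (K(H) = 11*(-2*(-2 - 2)) = 11*(-2*(-4)) = 11*8 = 88)
1/(K(27) - 63201) = 1/(88 - 63201) = 1/(-63113) = -1/63113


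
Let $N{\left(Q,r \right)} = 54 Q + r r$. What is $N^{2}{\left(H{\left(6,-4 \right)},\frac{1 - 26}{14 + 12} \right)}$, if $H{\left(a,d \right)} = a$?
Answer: $\frac{48245683201}{456976} \approx 1.0558 \cdot 10^{5}$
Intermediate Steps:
$N{\left(Q,r \right)} = r^{2} + 54 Q$ ($N{\left(Q,r \right)} = 54 Q + r^{2} = r^{2} + 54 Q$)
$N^{2}{\left(H{\left(6,-4 \right)},\frac{1 - 26}{14 + 12} \right)} = \left(\left(\frac{1 - 26}{14 + 12}\right)^{2} + 54 \cdot 6\right)^{2} = \left(\left(- \frac{25}{26}\right)^{2} + 324\right)^{2} = \left(\frac{625}{676} + 324\right)^{2} = \left(\frac{219649}{676}\right)^{2} = \frac{48245683201}{456976}$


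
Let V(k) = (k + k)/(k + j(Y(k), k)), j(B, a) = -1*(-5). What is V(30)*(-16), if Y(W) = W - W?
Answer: -192/7 ≈ -27.429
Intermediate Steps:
Y(W) = 0
j(B, a) = 5
V(k) = 2*k/(5 + k) (V(k) = (k + k)/(k + 5) = (2*k)/(5 + k) = 2*k/(5 + k))
V(30)*(-16) = (2*30/(5 + 30))*(-16) = (2*30/35)*(-16) = (2*30*(1/35))*(-16) = (12/7)*(-16) = -192/7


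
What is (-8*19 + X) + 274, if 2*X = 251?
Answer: 495/2 ≈ 247.50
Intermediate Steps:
X = 251/2 (X = (½)*251 = 251/2 ≈ 125.50)
(-8*19 + X) + 274 = (-8*19 + 251/2) + 274 = (-152 + 251/2) + 274 = -53/2 + 274 = 495/2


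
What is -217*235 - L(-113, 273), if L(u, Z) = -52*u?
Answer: -56871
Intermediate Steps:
-217*235 - L(-113, 273) = -217*235 - (-52)*(-113) = -50995 - 1*5876 = -50995 - 5876 = -56871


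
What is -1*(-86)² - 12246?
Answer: -19642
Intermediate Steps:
-1*(-86)² - 12246 = -1*7396 - 12246 = -7396 - 12246 = -19642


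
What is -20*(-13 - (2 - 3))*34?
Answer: 8160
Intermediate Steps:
-20*(-13 - (2 - 3))*34 = -20*(-13 - 1*(-1))*34 = -20*(-13 + 1)*34 = -20*(-12)*34 = 240*34 = 8160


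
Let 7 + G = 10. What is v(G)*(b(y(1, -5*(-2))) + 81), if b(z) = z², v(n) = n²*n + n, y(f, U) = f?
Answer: 2460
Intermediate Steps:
G = 3 (G = -7 + 10 = 3)
v(n) = n + n³ (v(n) = n³ + n = n + n³)
v(G)*(b(y(1, -5*(-2))) + 81) = (3 + 3³)*(1² + 81) = (3 + 27)*(1 + 81) = 30*82 = 2460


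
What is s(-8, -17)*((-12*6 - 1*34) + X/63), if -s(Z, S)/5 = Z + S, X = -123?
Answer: -283375/21 ≈ -13494.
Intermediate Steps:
s(Z, S) = -5*S - 5*Z (s(Z, S) = -5*(Z + S) = -5*(S + Z) = -5*S - 5*Z)
s(-8, -17)*((-12*6 - 1*34) + X/63) = (-5*(-17) - 5*(-8))*((-12*6 - 1*34) - 123/63) = (85 + 40)*((-72 - 34) - 123*1/63) = 125*(-106 - 41/21) = 125*(-2267/21) = -283375/21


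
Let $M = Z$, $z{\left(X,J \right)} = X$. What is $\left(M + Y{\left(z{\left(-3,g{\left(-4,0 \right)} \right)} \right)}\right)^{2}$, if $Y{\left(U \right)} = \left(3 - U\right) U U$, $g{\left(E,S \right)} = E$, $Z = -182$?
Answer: $16384$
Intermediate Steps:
$M = -182$
$Y{\left(U \right)} = U^{2} \left(3 - U\right)$ ($Y{\left(U \right)} = U \left(3 - U\right) U = U^{2} \left(3 - U\right)$)
$\left(M + Y{\left(z{\left(-3,g{\left(-4,0 \right)} \right)} \right)}\right)^{2} = \left(-182 + \left(-3\right)^{2} \left(3 - -3\right)\right)^{2} = \left(-182 + 9 \left(3 + 3\right)\right)^{2} = \left(-182 + 9 \cdot 6\right)^{2} = \left(-182 + 54\right)^{2} = \left(-128\right)^{2} = 16384$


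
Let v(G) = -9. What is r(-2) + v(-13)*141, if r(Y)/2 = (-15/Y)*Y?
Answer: -1299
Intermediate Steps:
r(Y) = -30 (r(Y) = 2*((-15/Y)*Y) = 2*(-15) = -30)
r(-2) + v(-13)*141 = -30 - 9*141 = -30 - 1269 = -1299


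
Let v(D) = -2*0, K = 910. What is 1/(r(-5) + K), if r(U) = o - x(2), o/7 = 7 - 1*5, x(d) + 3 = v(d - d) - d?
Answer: 1/929 ≈ 0.0010764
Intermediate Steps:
v(D) = 0
x(d) = -3 - d (x(d) = -3 + (0 - d) = -3 - d)
o = 14 (o = 7*(7 - 1*5) = 7*(7 - 5) = 7*2 = 14)
r(U) = 19 (r(U) = 14 - (-3 - 1*2) = 14 - (-3 - 2) = 14 - 1*(-5) = 14 + 5 = 19)
1/(r(-5) + K) = 1/(19 + 910) = 1/929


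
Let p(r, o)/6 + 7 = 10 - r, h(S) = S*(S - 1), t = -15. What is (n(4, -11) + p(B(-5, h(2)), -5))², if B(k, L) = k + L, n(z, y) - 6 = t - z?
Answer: 529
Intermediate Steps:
n(z, y) = -9 - z (n(z, y) = 6 + (-15 - z) = -9 - z)
h(S) = S*(-1 + S)
B(k, L) = L + k
p(r, o) = 18 - 6*r (p(r, o) = -42 + 6*(10 - r) = -42 + (60 - 6*r) = 18 - 6*r)
(n(4, -11) + p(B(-5, h(2)), -5))² = ((-9 - 1*4) + (18 - 6*(2*(-1 + 2) - 5)))² = ((-9 - 4) + (18 - 6*(2*1 - 5)))² = (-13 + (18 - 6*(2 - 5)))² = (-13 + (18 - 6*(-3)))² = (-13 + (18 + 18))² = (-13 + 36)² = 23² = 529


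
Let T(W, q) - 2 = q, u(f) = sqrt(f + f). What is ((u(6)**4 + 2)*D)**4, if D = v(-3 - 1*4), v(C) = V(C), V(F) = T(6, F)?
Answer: 283982410000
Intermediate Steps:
u(f) = sqrt(2)*sqrt(f) (u(f) = sqrt(2*f) = sqrt(2)*sqrt(f))
T(W, q) = 2 + q
V(F) = 2 + F
v(C) = 2 + C
D = -5 (D = 2 + (-3 - 1*4) = 2 + (-3 - 4) = 2 - 7 = -5)
((u(6)**4 + 2)*D)**4 = (((sqrt(2)*sqrt(6))**4 + 2)*(-5))**4 = (((2*sqrt(3))**4 + 2)*(-5))**4 = ((144 + 2)*(-5))**4 = (146*(-5))**4 = (-730)**4 = 283982410000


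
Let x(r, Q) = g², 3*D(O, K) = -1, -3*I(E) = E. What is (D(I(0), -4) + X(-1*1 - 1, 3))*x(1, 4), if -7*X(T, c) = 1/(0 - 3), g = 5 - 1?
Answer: -32/7 ≈ -4.5714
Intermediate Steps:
I(E) = -E/3
D(O, K) = -⅓ (D(O, K) = (⅓)*(-1) = -⅓)
g = 4
x(r, Q) = 16 (x(r, Q) = 4² = 16)
X(T, c) = 1/21 (X(T, c) = -1/(7*(0 - 3)) = -⅐/(-3) = -⅐*(-⅓) = 1/21)
(D(I(0), -4) + X(-1*1 - 1, 3))*x(1, 4) = (-⅓ + 1/21)*16 = -2/7*16 = -32/7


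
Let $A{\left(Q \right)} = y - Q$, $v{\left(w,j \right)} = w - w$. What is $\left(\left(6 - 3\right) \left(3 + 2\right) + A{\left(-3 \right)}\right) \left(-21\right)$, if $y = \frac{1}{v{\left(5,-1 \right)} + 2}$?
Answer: $- \frac{777}{2} \approx -388.5$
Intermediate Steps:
$v{\left(w,j \right)} = 0$
$y = \frac{1}{2}$ ($y = \frac{1}{0 + 2} = \frac{1}{2} \approx 0.5$)
$A{\left(Q \right)} = \frac{1}{2} - Q$
$\left(\left(6 - 3\right) \left(3 + 2\right) + A{\left(-3 \right)}\right) \left(-21\right) = \left(\left(6 - 3\right) \left(3 + 2\right) + \left(\frac{1}{2} - -3\right)\right) \left(-21\right) = \left(3 \cdot 5 + \left(\frac{1}{2} + 3\right)\right) \left(-21\right) = \left(15 + \frac{7}{2}\right) \left(-21\right) = \frac{37}{2} \left(-21\right) = - \frac{777}{2}$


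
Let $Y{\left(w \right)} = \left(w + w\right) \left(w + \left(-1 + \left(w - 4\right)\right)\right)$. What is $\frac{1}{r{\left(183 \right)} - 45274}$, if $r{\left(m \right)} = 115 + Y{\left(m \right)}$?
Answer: $\frac{1}{86967} \approx 1.1499 \cdot 10^{-5}$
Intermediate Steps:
$Y{\left(w \right)} = 2 w \left(-5 + 2 w\right)$ ($Y{\left(w \right)} = 2 w \left(w + \left(-1 + \left(-4 + w\right)\right)\right) = 2 w \left(w + \left(-5 + w\right)\right) = 2 w \left(-5 + 2 w\right)$)
$r{\left(m \right)} = 115 + 2 m \left(-5 + 2 m\right)$
$\frac{1}{r{\left(183 \right)} - 45274} = \frac{1}{\left(115 + 2 \cdot 183 \left(-5 + 2 \cdot 183\right)\right) - 45274} = \frac{1}{\left(115 + 2 \cdot 183 \left(-5 + 366\right)\right) - 45274} = \frac{1}{\left(115 + 2 \cdot 183 \cdot 361\right) - 45274} = \frac{1}{\left(115 + 132126\right) - 45274} = \frac{1}{132241 - 45274} = \frac{1}{86967}$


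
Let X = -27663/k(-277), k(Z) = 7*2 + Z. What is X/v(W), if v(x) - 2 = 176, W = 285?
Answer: 27663/46814 ≈ 0.59091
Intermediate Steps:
k(Z) = 14 + Z
v(x) = 178 (v(x) = 2 + 176 = 178)
X = 27663/263 (X = -27663/(14 - 277) = -27663/(-263) = -27663*(-1/263) = 27663/263 ≈ 105.18)
X/v(W) = (27663/263)/178 = (27663/263)*(1/178) = 27663/46814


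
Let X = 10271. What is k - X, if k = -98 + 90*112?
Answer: -289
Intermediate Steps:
k = 9982 (k = -98 + 10080 = 9982)
k - X = 9982 - 1*10271 = 9982 - 10271 = -289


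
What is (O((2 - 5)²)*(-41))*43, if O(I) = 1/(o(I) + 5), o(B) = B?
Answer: -1763/14 ≈ -125.93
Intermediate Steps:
O(I) = 1/(5 + I) (O(I) = 1/(I + 5) = 1/(5 + I))
(O((2 - 5)²)*(-41))*43 = (-41/(5 + (2 - 5)²))*43 = (-41/(5 + (-3)²))*43 = (-41/(5 + 9))*43 = (-41/14)*43 = ((1/14)*(-41))*43 = -41/14*43 = -1763/14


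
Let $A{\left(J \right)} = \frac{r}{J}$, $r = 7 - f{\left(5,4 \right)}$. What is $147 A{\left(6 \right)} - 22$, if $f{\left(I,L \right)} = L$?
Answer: $\frac{103}{2} \approx 51.5$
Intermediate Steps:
$r = 3$ ($r = 7 - 4 = 3$)
$A{\left(J \right)} = \frac{3}{J}$
$147 A{\left(6 \right)} - 22 = 147 \cdot \frac{3}{6} - 22 = 147 \cdot 3 \cdot \frac{1}{6} - 22 = 147 \cdot \frac{1}{2} - 22 = \frac{147}{2} - 22 = \frac{103}{2}$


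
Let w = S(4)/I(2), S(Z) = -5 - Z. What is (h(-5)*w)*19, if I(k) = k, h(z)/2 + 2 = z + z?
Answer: 2052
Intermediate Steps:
h(z) = -4 + 4*z (h(z) = -4 + 2*(z + z) = -4 + 2*(2*z) = -4 + 4*z)
w = -9/2 (w = (-5 - 1*4)/2 = (-5 - 4)*(½) = -9*½ = -9/2 ≈ -4.5000)
(h(-5)*w)*19 = ((-4 + 4*(-5))*(-9/2))*19 = ((-4 - 20)*(-9/2))*19 = -24*(-9/2)*19 = 108*19 = 2052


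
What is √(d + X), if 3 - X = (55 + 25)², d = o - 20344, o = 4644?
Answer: I*√22097 ≈ 148.65*I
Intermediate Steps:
d = -15700 (d = 4644 - 20344 = -15700)
X = -6397 (X = 3 - (55 + 25)² = 3 - 1*80² = 3 - 1*6400 = 3 - 6400 = -6397)
√(d + X) = √(-15700 - 6397) = √(-22097) = I*√22097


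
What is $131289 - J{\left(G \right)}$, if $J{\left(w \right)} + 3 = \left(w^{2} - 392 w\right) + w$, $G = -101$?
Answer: $81600$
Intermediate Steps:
$J{\left(w \right)} = -3 + w^{2} - 391 w$ ($J{\left(w \right)} = -3 + \left(\left(w^{2} - 392 w\right) + w\right) = -3 + \left(w^{2} - 391 w\right) = -3 + w^{2} - 391 w$)
$131289 - J{\left(G \right)} = 131289 - \left(-3 + \left(-101\right)^{2} - -39491\right) = 131289 - \left(-3 + 10201 + 39491\right) = 131289 - 49689 = 81600$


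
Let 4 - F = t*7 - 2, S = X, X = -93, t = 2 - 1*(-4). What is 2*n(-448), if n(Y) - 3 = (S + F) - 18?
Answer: -288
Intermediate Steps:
t = 6 (t = 2 + 4 = 6)
S = -93
F = -36 (F = 4 - (6*7 - 2) = 4 - (42 - 2) = 4 - 1*40 = 4 - 40 = -36)
n(Y) = -144 (n(Y) = 3 + ((-93 - 36) - 18) = 3 + (-129 - 18) = 3 - 147 = -144)
2*n(-448) = 2*(-144) = -288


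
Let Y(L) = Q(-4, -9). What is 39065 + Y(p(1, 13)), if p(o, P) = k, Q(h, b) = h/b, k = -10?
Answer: 351589/9 ≈ 39065.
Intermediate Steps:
p(o, P) = -10
Y(L) = 4/9 (Y(L) = -4/(-9) = -4*(-⅑) = 4/9)
39065 + Y(p(1, 13)) = 39065 + 4/9 = 351589/9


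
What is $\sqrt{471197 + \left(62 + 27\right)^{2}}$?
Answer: $\sqrt{479118} \approx 692.18$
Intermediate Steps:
$\sqrt{471197 + \left(62 + 27\right)^{2}} = \sqrt{471197 + 89^{2}} = \sqrt{471197 + 7921} = \sqrt{479118}$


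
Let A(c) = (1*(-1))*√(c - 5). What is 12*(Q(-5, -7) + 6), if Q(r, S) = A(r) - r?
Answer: 132 - 12*I*√10 ≈ 132.0 - 37.947*I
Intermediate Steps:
A(c) = -√(-5 + c)
Q(r, S) = -r - √(-5 + r) (Q(r, S) = -√(-5 + r) - r = -r - √(-5 + r))
12*(Q(-5, -7) + 6) = 12*((-1*(-5) - √(-5 - 5)) + 6) = 12*((5 - √(-10)) + 6) = 12*((5 - I*√10) + 6) = 12*(11 - I*√10) = 132 - 12*I*√10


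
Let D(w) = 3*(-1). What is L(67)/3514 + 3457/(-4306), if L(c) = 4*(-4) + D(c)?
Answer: -3057428/3782821 ≈ -0.80824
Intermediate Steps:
D(w) = -3
L(c) = -19 (L(c) = 4*(-4) - 3 = -16 - 3 = -19)
L(67)/3514 + 3457/(-4306) = -19/3514 + 3457/(-4306) = -19*1/3514 + 3457*(-1/4306) = -19/3514 - 3457/4306 = -3057428/3782821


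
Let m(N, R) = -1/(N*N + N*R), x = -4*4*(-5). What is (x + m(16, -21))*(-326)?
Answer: -1043363/40 ≈ -26084.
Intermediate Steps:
x = 80 (x = -16*(-5) = 80)
m(N, R) = -1/(N² + N*R)
(x + m(16, -21))*(-326) = (80 - 1/(16*(16 - 21)))*(-326) = (80 - 1*1/16/(-5))*(-326) = (80 - 1*1/16*(-⅕))*(-326) = (80 + 1/80)*(-326) = (6401/80)*(-326) = -1043363/40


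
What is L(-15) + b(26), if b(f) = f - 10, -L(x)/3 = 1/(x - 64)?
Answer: 1267/79 ≈ 16.038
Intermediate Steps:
L(x) = -3/(-64 + x) (L(x) = -3/(x - 64) = -3/(-64 + x))
b(f) = -10 + f
L(-15) + b(26) = -3/(-64 - 15) + (-10 + 26) = -3/(-79) + 16 = -3*(-1/79) + 16 = 3/79 + 16 = 1267/79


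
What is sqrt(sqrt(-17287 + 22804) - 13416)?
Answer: sqrt(-13416 + 3*sqrt(613)) ≈ 115.51*I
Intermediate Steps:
sqrt(sqrt(-17287 + 22804) - 13416) = sqrt(sqrt(5517) - 13416) = sqrt(3*sqrt(613) - 13416) = sqrt(-13416 + 3*sqrt(613))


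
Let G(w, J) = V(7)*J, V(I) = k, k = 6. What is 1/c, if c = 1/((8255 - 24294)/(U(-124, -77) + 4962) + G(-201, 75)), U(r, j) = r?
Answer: 2161061/4838 ≈ 446.68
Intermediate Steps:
V(I) = 6
G(w, J) = 6*J
c = 4838/2161061 (c = 1/((8255 - 24294)/(-124 + 4962) + 6*75) = 1/(-16039/4838 + 450) = 1/(2161061/4838) = 4838/2161061 ≈ 0.0022387)
1/c = 1/(4838/2161061) = 2161061/4838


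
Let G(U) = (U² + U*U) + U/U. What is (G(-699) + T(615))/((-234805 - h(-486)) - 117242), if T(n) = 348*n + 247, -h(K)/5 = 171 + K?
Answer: -595735/176811 ≈ -3.3693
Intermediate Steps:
G(U) = 1 + 2*U² (G(U) = (U² + U²) + 1 = 2*U² + 1 = 1 + 2*U²)
h(K) = -855 - 5*K (h(K) = -5*(171 + K) = -855 - 5*K)
T(n) = 247 + 348*n
(G(-699) + T(615))/((-234805 - h(-486)) - 117242) = ((1 + 2*(-699)²) + (247 + 348*615))/((-234805 - (-855 - 5*(-486))) - 117242) = ((1 + 2*488601) + (247 + 214020))/((-234805 - (-855 + 2430)) - 117242) = ((1 + 977202) + 214267)/((-234805 - 1*1575) - 117242) = (977203 + 214267)/((-234805 - 1575) - 117242) = 1191470/(-236380 - 117242) = 1191470/(-353622) = 1191470*(-1/353622) = -595735/176811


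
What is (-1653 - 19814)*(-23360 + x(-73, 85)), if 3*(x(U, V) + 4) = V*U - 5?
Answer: 545991678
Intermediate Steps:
x(U, V) = -17/3 + U*V/3 (x(U, V) = -4 + (V*U - 5)/3 = -4 + (U*V - 5)/3 = -4 + (-5 + U*V)/3 = -4 + (-5/3 + U*V/3) = -17/3 + U*V/3)
(-1653 - 19814)*(-23360 + x(-73, 85)) = (-1653 - 19814)*(-23360 + (-17/3 + (1/3)*(-73)*85)) = -21467*(-23360 + (-17/3 - 6205/3)) = -21467*(-23360 - 2074) = -21467*(-25434) = 545991678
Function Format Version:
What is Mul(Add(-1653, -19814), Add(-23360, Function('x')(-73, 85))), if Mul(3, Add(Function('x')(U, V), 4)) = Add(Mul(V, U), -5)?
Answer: 545991678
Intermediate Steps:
Function('x')(U, V) = Add(Rational(-17, 3), Mul(Rational(1, 3), U, V)) (Function('x')(U, V) = Add(-4, Mul(Rational(1, 3), Add(Mul(V, U), -5))) = Add(-4, Mul(Rational(1, 3), Add(Mul(U, V), -5))) = Add(-4, Mul(Rational(1, 3), Add(-5, Mul(U, V)))) = Add(-4, Add(Rational(-5, 3), Mul(Rational(1, 3), U, V))) = Add(Rational(-17, 3), Mul(Rational(1, 3), U, V)))
Mul(Add(-1653, -19814), Add(-23360, Function('x')(-73, 85))) = Mul(Add(-1653, -19814), Add(-23360, Add(Rational(-17, 3), Mul(Rational(1, 3), -73, 85)))) = Mul(-21467, Add(-23360, Add(Rational(-17, 3), Rational(-6205, 3)))) = Mul(-21467, Add(-23360, -2074)) = Mul(-21467, -25434) = 545991678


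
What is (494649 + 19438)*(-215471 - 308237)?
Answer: -269231474596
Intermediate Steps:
(494649 + 19438)*(-215471 - 308237) = 514087*(-523708) = -269231474596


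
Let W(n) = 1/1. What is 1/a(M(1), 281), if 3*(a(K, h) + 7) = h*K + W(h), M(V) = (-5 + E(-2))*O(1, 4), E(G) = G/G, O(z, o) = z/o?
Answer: -3/301 ≈ -0.0099668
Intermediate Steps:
E(G) = 1
W(n) = 1
M(V) = -1 (M(V) = (-5 + 1)*(1/4) = -4/4 = -4*¼ = -1)
a(K, h) = -20/3 + K*h/3 (a(K, h) = -7 + (h*K + 1)/3 = -7 + (K*h + 1)/3 = -7 + (1 + K*h)/3 = -7 + (⅓ + K*h/3) = -20/3 + K*h/3)
1/a(M(1), 281) = 1/(-20/3 + (⅓)*(-1)*281) = 1/(-20/3 - 281/3) = 1/(-301/3) = -3/301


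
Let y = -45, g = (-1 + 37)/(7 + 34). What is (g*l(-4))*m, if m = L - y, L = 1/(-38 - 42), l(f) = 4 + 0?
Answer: 32391/205 ≈ 158.00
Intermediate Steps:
g = 36/41 ≈ 0.87805
l(f) = 4
L = -1/80 (L = 1/(-80) = -1/80 ≈ -0.012500)
m = 3599/80 (m = -1/80 - 1*(-45) = -1/80 + 45 = 3599/80 ≈ 44.987)
(g*l(-4))*m = ((36/41)*4)*(3599/80) = (144/41)*(3599/80) = 32391/205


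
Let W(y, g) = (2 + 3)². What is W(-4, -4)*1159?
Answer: 28975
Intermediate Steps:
W(y, g) = 25 (W(y, g) = 5² = 25)
W(-4, -4)*1159 = 25*1159 = 28975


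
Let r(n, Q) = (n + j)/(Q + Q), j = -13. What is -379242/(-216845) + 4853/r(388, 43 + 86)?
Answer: 18109880152/5421125 ≈ 3340.6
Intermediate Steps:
r(n, Q) = (-13 + n)/(2*Q) (r(n, Q) = (n - 13)/(Q + Q) = (-13 + n)/((2*Q)) = (-13 + n)*(1/(2*Q)) = (-13 + n)/(2*Q))
-379242/(-216845) + 4853/r(388, 43 + 86) = -379242/(-216845) + 4853/(((-13 + 388)/(2*(43 + 86)))) = -379242*(-1/216845) + 4853/(((½)*375/129)) = 379242/216845 + 4853/(((½)*(1/129)*375)) = 379242/216845 + 4853/(125/86) = 379242/216845 + 4853*(86/125) = 379242/216845 + 417358/125 = 18109880152/5421125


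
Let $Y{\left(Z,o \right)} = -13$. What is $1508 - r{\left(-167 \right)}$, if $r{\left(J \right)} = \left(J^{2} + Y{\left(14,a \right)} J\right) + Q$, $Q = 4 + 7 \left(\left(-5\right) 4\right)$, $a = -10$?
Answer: $-28416$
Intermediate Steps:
$Q = -136$ ($Q = 4 + 7 \left(-20\right) = 4 - 140 = -136$)
$r{\left(J \right)} = -136 + J^{2} - 13 J$ ($r{\left(J \right)} = \left(J^{2} - 13 J\right) - 136 = -136 + J^{2} - 13 J$)
$1508 - r{\left(-167 \right)} = 1508 - \left(-136 + \left(-167\right)^{2} - -2171\right) = 1508 - \left(-136 + 27889 + 2171\right) = 1508 - 29924 = -28416$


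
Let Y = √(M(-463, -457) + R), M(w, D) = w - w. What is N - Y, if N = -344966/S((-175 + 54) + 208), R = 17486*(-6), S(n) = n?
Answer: -344966/87 - 2*I*√26229 ≈ -3965.1 - 323.91*I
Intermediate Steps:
M(w, D) = 0
R = -104916
Y = 2*I*√26229 (Y = √(0 - 104916) = √(-104916) = 2*I*√26229 ≈ 323.91*I)
N = -344966/87 (N = -344966/((-175 + 54) + 208) = -344966/(-121 + 208) = -344966/87 ≈ -3965.1)
N - Y = -344966/87 - 2*I*√26229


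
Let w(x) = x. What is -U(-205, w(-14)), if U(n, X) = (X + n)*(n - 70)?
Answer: -60225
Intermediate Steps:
U(n, X) = (-70 + n)*(X + n) (U(n, X) = (X + n)*(-70 + n) = (-70 + n)*(X + n))
-U(-205, w(-14)) = -((-205)**2 - 70*(-14) - 70*(-205) - 14*(-205)) = -(42025 + 980 + 14350 + 2870) = -1*60225 = -60225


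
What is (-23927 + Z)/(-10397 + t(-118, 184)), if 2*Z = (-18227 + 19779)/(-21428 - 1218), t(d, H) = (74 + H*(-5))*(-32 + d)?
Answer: -270925809/1319163469 ≈ -0.20538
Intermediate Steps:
t(d, H) = (-32 + d)*(74 - 5*H) (t(d, H) = (74 - 5*H)*(-32 + d) = (-32 + d)*(74 - 5*H))
Z = -388/11323 (Z = ((-18227 + 19779)/(-21428 - 1218))/2 = (1552/(-22646))/2 = (1552*(-1/22646))/2 = (½)*(-776/11323) = -388/11323 ≈ -0.034267)
(-23927 + Z)/(-10397 + t(-118, 184)) = (-23927 - 388/11323)/(-10397 + (-2368 + 74*(-118) + 160*184 - 5*184*(-118))) = -270925809/(11323*(-10397 + (-2368 - 8732 + 29440 + 108560))) = -270925809/(11323*(-10397 + 126900)) = -270925809/11323/116503 = -270925809/11323*1/116503 = -270925809/1319163469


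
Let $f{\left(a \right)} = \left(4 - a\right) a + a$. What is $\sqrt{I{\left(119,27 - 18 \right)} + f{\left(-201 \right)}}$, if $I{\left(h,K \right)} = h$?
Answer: $i \sqrt{41287} \approx 203.19 i$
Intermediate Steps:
$f{\left(a \right)} = a + a \left(4 - a\right)$ ($f{\left(a \right)} = a \left(4 - a\right) + a = a + a \left(4 - a\right)$)
$\sqrt{I{\left(119,27 - 18 \right)} + f{\left(-201 \right)}} = \sqrt{119 - 201 \left(5 - -201\right)} = \sqrt{119 - 201 \left(5 + 201\right)} = \sqrt{119 - 41406} = \sqrt{-41287} = i \sqrt{41287}$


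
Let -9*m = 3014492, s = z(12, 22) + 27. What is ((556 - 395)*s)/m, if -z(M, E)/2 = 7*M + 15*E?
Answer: 1160649/3014492 ≈ 0.38502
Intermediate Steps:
z(M, E) = -30*E - 14*M (z(M, E) = -2*(7*M + 15*E) = -30*E - 14*M)
s = -801 (s = (-30*22 - 14*12) + 27 = (-660 - 168) + 27 = -828 + 27 = -801)
m = -3014492/9 (m = -1/9*3014492 = -3014492/9 ≈ -3.3494e+5)
((556 - 395)*s)/m = ((556 - 395)*(-801))/(-3014492/9) = (161*(-801))*(-9/3014492) = -128961*(-9/3014492) = 1160649/3014492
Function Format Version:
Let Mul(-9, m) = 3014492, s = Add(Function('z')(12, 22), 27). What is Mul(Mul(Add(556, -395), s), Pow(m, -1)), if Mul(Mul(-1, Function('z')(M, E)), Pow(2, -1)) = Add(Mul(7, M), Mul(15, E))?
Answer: Rational(1160649, 3014492) ≈ 0.38502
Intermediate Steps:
Function('z')(M, E) = Add(Mul(-30, E), Mul(-14, M)) (Function('z')(M, E) = Mul(-2, Add(Mul(7, M), Mul(15, E))) = Add(Mul(-30, E), Mul(-14, M)))
s = -801 (s = Add(Add(Mul(-30, 22), Mul(-14, 12)), 27) = Add(Add(-660, -168), 27) = Add(-828, 27) = -801)
m = Rational(-3014492, 9) (m = Mul(Rational(-1, 9), 3014492) = Rational(-3014492, 9) ≈ -3.3494e+5)
Mul(Mul(Add(556, -395), s), Pow(m, -1)) = Mul(Mul(Add(556, -395), -801), Pow(Rational(-3014492, 9), -1)) = Mul(Mul(161, -801), Rational(-9, 3014492)) = Mul(-128961, Rational(-9, 3014492)) = Rational(1160649, 3014492)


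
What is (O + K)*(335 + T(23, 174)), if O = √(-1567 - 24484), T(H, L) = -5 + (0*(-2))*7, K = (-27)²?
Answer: 240570 + 330*I*√26051 ≈ 2.4057e+5 + 53263.0*I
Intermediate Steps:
K = 729
T(H, L) = -5 (T(H, L) = -5 + 0*7 = -5 + 0 = -5)
O = I*√26051 (O = √(-26051) = I*√26051 ≈ 161.4*I)
(O + K)*(335 + T(23, 174)) = (I*√26051 + 729)*(335 - 5) = (729 + I*√26051)*330 = 240570 + 330*I*√26051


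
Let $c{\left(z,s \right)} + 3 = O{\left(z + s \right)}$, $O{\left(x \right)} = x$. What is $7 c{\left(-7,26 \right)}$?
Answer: $112$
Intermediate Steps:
$c{\left(z,s \right)} = -3 + s + z$ ($c{\left(z,s \right)} = -3 + \left(z + s\right) = -3 + \left(s + z\right) = -3 + s + z$)
$7 c{\left(-7,26 \right)} = 7 \left(-3 + 26 - 7\right) = 7 \cdot 16 = 112$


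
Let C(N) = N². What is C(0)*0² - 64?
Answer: -64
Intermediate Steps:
C(0)*0² - 64 = 0²*0² - 64 = 0*0 - 64 = 0 - 64 = -64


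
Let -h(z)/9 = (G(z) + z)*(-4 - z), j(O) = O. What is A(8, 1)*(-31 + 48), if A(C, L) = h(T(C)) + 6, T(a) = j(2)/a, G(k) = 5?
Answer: 56253/16 ≈ 3515.8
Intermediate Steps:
T(a) = 2/a
h(z) = -9*(-4 - z)*(5 + z) (h(z) = -9*(5 + z)*(-4 - z) = -9*(-4 - z)*(5 + z))
A(C, L) = 186 + 36/C² + 162/C (A(C, L) = (180 + 9*(2/C)² + 81*(2/C)) + 6 = (180 + 9*(4/C²) + 162/C) + 6 = (180 + 36/C² + 162/C) + 6 = 186 + 36/C² + 162/C)
A(8, 1)*(-31 + 48) = (186 + 36/8² + 162/8)*(-31 + 48) = (186 + 36*(1/64) + 162*(⅛))*17 = (186 + 9/16 + 81/4)*17 = (3309/16)*17 = 56253/16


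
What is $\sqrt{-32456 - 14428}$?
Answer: $2 i \sqrt{11721} \approx 216.53 i$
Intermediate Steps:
$\sqrt{-32456 - 14428} = \sqrt{-46884} = 2 i \sqrt{11721}$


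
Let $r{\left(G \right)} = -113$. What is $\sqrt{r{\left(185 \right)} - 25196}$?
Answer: $i \sqrt{25309} \approx 159.09 i$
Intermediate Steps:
$\sqrt{r{\left(185 \right)} - 25196} = \sqrt{-113 - 25196} = \sqrt{-25309} = i \sqrt{25309}$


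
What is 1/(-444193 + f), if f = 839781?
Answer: 1/395588 ≈ 2.5279e-6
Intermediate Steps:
1/(-444193 + f) = 1/(-444193 + 839781) = 1/395588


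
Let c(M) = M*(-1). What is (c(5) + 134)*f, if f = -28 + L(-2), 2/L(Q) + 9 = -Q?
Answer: -25542/7 ≈ -3648.9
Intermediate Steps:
L(Q) = 2/(-9 - Q)
c(M) = -M
f = -198/7 (f = -28 - 2/(9 - 2) = -28 - 2/7 = -198/7 ≈ -28.286)
(c(5) + 134)*f = (-1*5 + 134)*(-198/7) = (-5 + 134)*(-198/7) = 129*(-198/7) = -25542/7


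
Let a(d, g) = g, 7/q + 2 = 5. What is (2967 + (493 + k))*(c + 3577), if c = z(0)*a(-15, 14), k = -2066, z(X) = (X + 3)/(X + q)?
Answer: 5011430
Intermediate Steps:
q = 7/3 (q = 7/(-2 + 5) = 7/3 ≈ 2.3333)
z(X) = (3 + X)/(7/3 + X) (z(X) = (X + 3)/(X + 7/3) = (3 + X)/(7/3 + X))
c = 18 (c = (3*(3 + 0)/(7 + 3*0))*14 = (3*3/(7 + 0))*14 = (3*3/7)*14 = (3*(⅐)*3)*14 = (9/7)*14 = 18)
(2967 + (493 + k))*(c + 3577) = (2967 + (493 - 2066))*(18 + 3577) = (2967 - 1573)*3595 = 1394*3595 = 5011430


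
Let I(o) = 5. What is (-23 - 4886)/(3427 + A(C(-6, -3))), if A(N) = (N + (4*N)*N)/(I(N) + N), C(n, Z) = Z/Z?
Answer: -29454/20567 ≈ -1.4321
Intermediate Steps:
C(n, Z) = 1
A(N) = (N + 4*N²)/(5 + N) (A(N) = (N + (4*N)*N)/(5 + N) = (N + 4*N²)/(5 + N))
(-23 - 4886)/(3427 + A(C(-6, -3))) = (-23 - 4886)/(3427 + 1*(1 + 4*1)/(5 + 1)) = -4909/(3427 + 1*(1 + 4)/6) = -4909/(3427 + 1*(⅙)*5) = -4909/(3427 + ⅚) = -4909/20567/6 = -4909*6/20567 = -29454/20567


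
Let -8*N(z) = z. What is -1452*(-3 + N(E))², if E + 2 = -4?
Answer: -29403/4 ≈ -7350.8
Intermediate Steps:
E = -6 (E = -2 - 4 = -6)
N(z) = -z/8
-1452*(-3 + N(E))² = -1452*(-3 - ⅛*(-6))² = -1452*(-3 + ¾)² = -1452*(-9/4)² = -1452*81/16 = -29403/4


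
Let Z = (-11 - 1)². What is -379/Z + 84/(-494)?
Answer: -99661/35568 ≈ -2.8020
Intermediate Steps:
Z = 144 (Z = (-12)² = 144)
-379/Z + 84/(-494) = -379/144 + 84/(-494) = -379*1/144 + 84*(-1/494) = -379/144 - 42/247 = -99661/35568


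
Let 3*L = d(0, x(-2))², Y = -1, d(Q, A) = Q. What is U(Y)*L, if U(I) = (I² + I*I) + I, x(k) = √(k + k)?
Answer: 0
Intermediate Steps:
x(k) = √2*√k (x(k) = √(2*k) = √2*√k)
L = 0 (L = (⅓)*0² = (⅓)*0 = 0)
U(I) = I + 2*I² (U(I) = (I² + I²) + I = 2*I² + I = I + 2*I²)
U(Y)*L = -(1 + 2*(-1))*0 = -(1 - 2)*0 = -1*(-1)*0 = 1*0 = 0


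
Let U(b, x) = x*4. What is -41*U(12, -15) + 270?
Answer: 2730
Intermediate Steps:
U(b, x) = 4*x
-41*U(12, -15) + 270 = -164*(-15) + 270 = -41*(-60) + 270 = 2460 + 270 = 2730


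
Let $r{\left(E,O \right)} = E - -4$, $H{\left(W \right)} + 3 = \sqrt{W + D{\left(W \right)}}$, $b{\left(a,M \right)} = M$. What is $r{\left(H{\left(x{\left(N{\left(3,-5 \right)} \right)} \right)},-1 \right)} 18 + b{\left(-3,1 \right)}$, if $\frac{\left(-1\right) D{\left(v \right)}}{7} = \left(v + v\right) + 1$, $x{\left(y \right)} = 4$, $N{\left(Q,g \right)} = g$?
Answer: $19 + 18 i \sqrt{59} \approx 19.0 + 138.26 i$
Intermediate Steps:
$D{\left(v \right)} = -7 - 14 v$ ($D{\left(v \right)} = - 7 \left(\left(v + v\right) + 1\right) = - 7 \left(2 v + 1\right) = - 7 \left(1 + 2 v\right) = -7 - 14 v$)
$H{\left(W \right)} = -3 + \sqrt{-7 - 13 W}$ ($H{\left(W \right)} = -3 + \sqrt{W - \left(7 + 14 W\right)} = -3 + \sqrt{-7 - 13 W}$)
$r{\left(E,O \right)} = 4 + E$ ($r{\left(E,O \right)} = E + 4 = 4 + E$)
$r{\left(H{\left(x{\left(N{\left(3,-5 \right)} \right)} \right)},-1 \right)} 18 + b{\left(-3,1 \right)} = \left(4 - \left(3 - \sqrt{-7 - 52}\right)\right) 18 + 1 = \left(4 - \left(3 - \sqrt{-59}\right)\right) 18 + 1 = \left(4 - \left(3 - i \sqrt{59}\right)\right) 18 + 1 = \left(1 + i \sqrt{59}\right) 18 + 1 = \left(18 + 18 i \sqrt{59}\right) + 1 = 19 + 18 i \sqrt{59}$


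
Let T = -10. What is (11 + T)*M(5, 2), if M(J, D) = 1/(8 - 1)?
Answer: 1/7 ≈ 0.14286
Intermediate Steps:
M(J, D) = 1/7
(11 + T)*M(5, 2) = (11 - 10)*(1/7) = 1*(1/7) = 1/7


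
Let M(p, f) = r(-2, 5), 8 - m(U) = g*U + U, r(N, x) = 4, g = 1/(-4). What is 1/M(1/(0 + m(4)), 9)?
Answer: ¼ ≈ 0.25000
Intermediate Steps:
g = -¼ ≈ -0.25000
m(U) = 8 - 3*U/4 (m(U) = 8 - (-U/4 + U) = 8 - 3*U/4)
M(p, f) = 4
1/M(1/(0 + m(4)), 9) = 1/4 = ¼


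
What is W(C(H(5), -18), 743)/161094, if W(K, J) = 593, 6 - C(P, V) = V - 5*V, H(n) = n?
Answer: 593/161094 ≈ 0.0036811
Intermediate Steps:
C(P, V) = 6 + 4*V (C(P, V) = 6 - (V - 5*V) = 6 - (-4)*V = 6 + 4*V)
W(C(H(5), -18), 743)/161094 = 593/161094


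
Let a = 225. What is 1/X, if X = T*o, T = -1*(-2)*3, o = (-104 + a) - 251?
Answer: -1/780 ≈ -0.0012821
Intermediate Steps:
o = -130 (o = (-104 + 225) - 251 = 121 - 251 = -130)
T = 6 (T = 2*3 = 6)
X = -780 (X = 6*(-130) = -780)
1/X = 1/(-780) = -1/780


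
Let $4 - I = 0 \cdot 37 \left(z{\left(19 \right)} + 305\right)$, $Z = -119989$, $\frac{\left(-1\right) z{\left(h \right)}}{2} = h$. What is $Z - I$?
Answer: $-119993$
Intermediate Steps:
$z{\left(h \right)} = - 2 h$
$I = 4$ ($I = 4 - 0 \cdot 37 \left(\left(-2\right) 19 + 305\right) = 4 - 0 \left(-38 + 305\right) = 4 - 0 \cdot 267 = 4 - 0 = 4 + 0 = 4$)
$Z - I = -119989 - 4 = -119993$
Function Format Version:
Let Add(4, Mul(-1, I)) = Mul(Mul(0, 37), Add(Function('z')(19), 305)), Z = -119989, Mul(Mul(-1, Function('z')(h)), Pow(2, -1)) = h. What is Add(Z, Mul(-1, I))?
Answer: -119993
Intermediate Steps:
Function('z')(h) = Mul(-2, h)
I = 4 (I = Add(4, Mul(-1, Mul(Mul(0, 37), Add(Mul(-2, 19), 305)))) = Add(4, Mul(-1, Mul(0, Add(-38, 305)))) = Add(4, Mul(-1, Mul(0, 267))) = Add(4, Mul(-1, 0)) = Add(4, 0) = 4)
Add(Z, Mul(-1, I)) = Add(-119989, Mul(-1, 4)) = Add(-119989, -4) = -119993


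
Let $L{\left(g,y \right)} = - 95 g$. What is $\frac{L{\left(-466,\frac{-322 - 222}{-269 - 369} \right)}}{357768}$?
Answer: $\frac{22135}{178884} \approx 0.12374$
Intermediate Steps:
$\frac{L{\left(-466,\frac{-322 - 222}{-269 - 369} \right)}}{357768} = \frac{\left(-95\right) \left(-466\right)}{357768} = 44270 \cdot \frac{1}{357768} = \frac{22135}{178884}$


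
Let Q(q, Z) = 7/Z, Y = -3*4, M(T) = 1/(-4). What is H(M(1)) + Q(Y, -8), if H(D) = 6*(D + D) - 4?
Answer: -63/8 ≈ -7.8750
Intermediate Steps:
M(T) = -1/4
Y = -12
H(D) = -4 + 12*D (H(D) = 6*(2*D) - 4 = 12*D - 4 = -4 + 12*D)
H(M(1)) + Q(Y, -8) = (-4 + 12*(-1/4)) + 7/(-8) = (-4 - 3) + 7*(-1/8) = -7 - 7/8 = -63/8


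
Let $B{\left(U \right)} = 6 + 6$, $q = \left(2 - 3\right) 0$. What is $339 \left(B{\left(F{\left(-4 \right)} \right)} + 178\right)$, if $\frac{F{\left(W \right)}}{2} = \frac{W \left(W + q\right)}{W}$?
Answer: $64410$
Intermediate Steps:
$q = 0$ ($q = \left(-1\right) 0 = 0$)
$F{\left(W \right)} = 2 W$ ($F{\left(W \right)} = 2 \frac{W \left(W + 0\right)}{W} = 2 \frac{W W}{W} = 2 \frac{W^{2}}{W} = 2 W$)
$B{\left(U \right)} = 12$
$339 \left(B{\left(F{\left(-4 \right)} \right)} + 178\right) = 339 \left(12 + 178\right) = 339 \cdot 190 = 64410$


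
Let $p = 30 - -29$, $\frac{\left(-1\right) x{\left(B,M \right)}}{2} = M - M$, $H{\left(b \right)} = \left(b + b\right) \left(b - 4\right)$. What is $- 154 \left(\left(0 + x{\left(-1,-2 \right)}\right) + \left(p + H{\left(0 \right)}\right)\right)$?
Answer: $-9086$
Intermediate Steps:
$H{\left(b \right)} = 2 b \left(-4 + b\right)$
$x{\left(B,M \right)} = 0$ ($x{\left(B,M \right)} = - 2 \left(M - M\right) = \left(-2\right) 0 = 0$)
$p = 59$ ($p = 30 + 29 = 59$)
$- 154 \left(\left(0 + x{\left(-1,-2 \right)}\right) + \left(p + H{\left(0 \right)}\right)\right) = - 154 \left(\left(0 + 0\right) + \left(59 + 2 \cdot 0 \left(-4 + 0\right)\right)\right) = - 154 \left(0 + \left(59 + 2 \cdot 0 \left(-4\right)\right)\right) = - 154 \left(0 + \left(59 + 0\right)\right) = - 154 \left(0 + 59\right) = \left(-154\right) 59 = -9086$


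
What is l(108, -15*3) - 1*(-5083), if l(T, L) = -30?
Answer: 5053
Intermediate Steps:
l(108, -15*3) - 1*(-5083) = -30 - 1*(-5083) = -30 + 5083 = 5053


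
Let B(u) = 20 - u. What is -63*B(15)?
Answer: -315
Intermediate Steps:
-63*B(15) = -63*(20 - 1*15) = -63*(20 - 15) = -63*5 = -315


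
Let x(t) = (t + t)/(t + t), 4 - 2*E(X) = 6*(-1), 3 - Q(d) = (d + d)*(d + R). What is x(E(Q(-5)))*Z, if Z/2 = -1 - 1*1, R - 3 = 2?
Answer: -4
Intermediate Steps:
R = 5 (R = 3 + 2 = 5)
Q(d) = 3 - 2*d*(5 + d) (Q(d) = 3 - (d + d)*(d + 5) = 3 - 2*d*(5 + d))
E(X) = 5 (E(X) = 2 - 3*(-1) = 2 - 1/2*(-6) = 2 + 3 = 5)
Z = -4 (Z = 2*(-1 - 1*1) = 2*(-1 - 1) = 2*(-2) = -4)
x(t) = 1 (x(t) = (2*t)/((2*t)) = (2*t)*(1/(2*t)) = 1)
x(E(Q(-5)))*Z = 1*(-4) = -4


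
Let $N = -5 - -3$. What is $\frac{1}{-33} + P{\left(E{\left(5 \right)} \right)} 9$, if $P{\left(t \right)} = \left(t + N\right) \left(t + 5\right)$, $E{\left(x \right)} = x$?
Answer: $\frac{8909}{33} \approx 269.97$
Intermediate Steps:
$N = -2$ ($N = -5 + 3 = -2$)
$P{\left(t \right)} = \left(-2 + t\right) \left(5 + t\right)$ ($P{\left(t \right)} = \left(t - 2\right) \left(t + 5\right) = \left(-2 + t\right) \left(5 + t\right)$)
$\frac{1}{-33} + P{\left(E{\left(5 \right)} \right)} 9 = \frac{1}{-33} + \left(-10 + 5^{2} + 3 \cdot 5\right) 9 = - \frac{1}{33} + \left(-10 + 25 + 15\right) 9 = - \frac{1}{33} + 30 \cdot 9 = - \frac{1}{33} + 270 = \frac{8909}{33}$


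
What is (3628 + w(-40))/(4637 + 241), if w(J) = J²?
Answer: 2614/2439 ≈ 1.0718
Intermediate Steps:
(3628 + w(-40))/(4637 + 241) = (3628 + (-40)²)/(4637 + 241) = (3628 + 1600)/4878 = 5228*(1/4878) = 2614/2439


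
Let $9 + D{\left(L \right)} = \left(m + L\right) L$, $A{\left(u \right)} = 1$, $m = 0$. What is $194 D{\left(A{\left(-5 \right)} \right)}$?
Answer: $-1552$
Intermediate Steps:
$D{\left(L \right)} = -9 + L^{2}$ ($D{\left(L \right)} = -9 + \left(0 + L\right) L = -9 + L L = -9 + L^{2}$)
$194 D{\left(A{\left(-5 \right)} \right)} = 194 \left(-9 + 1^{2}\right) = 194 \left(-9 + 1\right) = 194 \left(-8\right) = -1552$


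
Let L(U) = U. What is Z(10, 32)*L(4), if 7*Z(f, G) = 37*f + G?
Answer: 1608/7 ≈ 229.71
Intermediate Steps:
Z(f, G) = G/7 + 37*f/7 (Z(f, G) = (37*f + G)/7 = (G + 37*f)/7 = G/7 + 37*f/7)
Z(10, 32)*L(4) = ((1/7)*32 + (37/7)*10)*4 = (32/7 + 370/7)*4 = (402/7)*4 = 1608/7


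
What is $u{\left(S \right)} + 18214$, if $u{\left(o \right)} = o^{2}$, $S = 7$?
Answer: $18263$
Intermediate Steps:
$u{\left(S \right)} + 18214 = 7^{2} + 18214 = 49 + 18214 = 18263$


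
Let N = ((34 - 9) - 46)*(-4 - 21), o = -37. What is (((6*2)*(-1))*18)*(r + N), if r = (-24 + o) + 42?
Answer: -109296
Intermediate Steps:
N = 525 (N = (25 - 46)*(-25) = -21*(-25) = 525)
r = -19 (r = (-24 - 37) + 42 = -61 + 42 = -19)
(((6*2)*(-1))*18)*(r + N) = (((6*2)*(-1))*18)*(-19 + 525) = ((12*(-1))*18)*506 = -12*18*506 = -216*506 = -109296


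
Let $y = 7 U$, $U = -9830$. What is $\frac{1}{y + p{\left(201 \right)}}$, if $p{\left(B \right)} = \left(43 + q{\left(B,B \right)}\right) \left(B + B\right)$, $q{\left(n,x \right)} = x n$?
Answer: $\frac{1}{16189678} \approx 6.1768 \cdot 10^{-8}$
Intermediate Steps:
$q{\left(n,x \right)} = n x$
$p{\left(B \right)} = 2 B \left(43 + B^{2}\right)$ ($p{\left(B \right)} = \left(43 + B B\right) \left(B + B\right) = \left(43 + B^{2}\right) 2 B = 2 B \left(43 + B^{2}\right)$)
$y = -68810$ ($y = 7 \left(-9830\right) = -68810$)
$\frac{1}{y + p{\left(201 \right)}} = \frac{1}{-68810 + 2 \cdot 201 \left(43 + 201^{2}\right)} = \frac{1}{-68810 + 2 \cdot 201 \left(43 + 40401\right)} = \frac{1}{-68810 + 2 \cdot 201 \cdot 40444} = \frac{1}{-68810 + 16258488} = \frac{1}{16189678}$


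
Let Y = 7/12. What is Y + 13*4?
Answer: 631/12 ≈ 52.583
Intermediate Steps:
Y = 7/12 (Y = 7*(1/12) = 7/12 ≈ 0.58333)
Y + 13*4 = 7/12 + 13*4 = 7/12 + 52 = 631/12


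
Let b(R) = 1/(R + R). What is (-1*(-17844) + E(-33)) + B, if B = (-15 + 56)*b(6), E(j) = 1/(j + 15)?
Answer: 642505/36 ≈ 17847.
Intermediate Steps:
b(R) = 1/(2*R)
E(j) = 1/(15 + j)
B = 41/12 (B = (-15 + 56)*((1/2)/6) = 41*((1/2)*(1/6)) = 41*(1/12) = 41/12 ≈ 3.4167)
(-1*(-17844) + E(-33)) + B = (-1*(-17844) + 1/(15 - 33)) + 41/12 = (17844 + 1/(-18)) + 41/12 = (17844 - 1/18) + 41/12 = 321191/18 + 41/12 = 642505/36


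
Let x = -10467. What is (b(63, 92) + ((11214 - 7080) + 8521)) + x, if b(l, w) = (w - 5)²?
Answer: 9757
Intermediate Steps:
b(l, w) = (-5 + w)²
(b(63, 92) + ((11214 - 7080) + 8521)) + x = ((-5 + 92)² + ((11214 - 7080) + 8521)) - 10467 = (87² + (4134 + 8521)) - 10467 = (7569 + 12655) - 10467 = 20224 - 10467 = 9757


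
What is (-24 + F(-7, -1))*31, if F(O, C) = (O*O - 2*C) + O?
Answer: 620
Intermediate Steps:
F(O, C) = O + O² - 2*C (F(O, C) = (O² - 2*C) + O = O + O² - 2*C)
(-24 + F(-7, -1))*31 = (-24 + (-7 + (-7)² - 2*(-1)))*31 = (-24 + (-7 + 49 + 2))*31 = (-24 + 44)*31 = 20*31 = 620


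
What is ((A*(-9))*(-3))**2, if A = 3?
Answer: 6561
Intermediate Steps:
((A*(-9))*(-3))**2 = ((3*(-9))*(-3))**2 = (-27*(-3))**2 = 81**2 = 6561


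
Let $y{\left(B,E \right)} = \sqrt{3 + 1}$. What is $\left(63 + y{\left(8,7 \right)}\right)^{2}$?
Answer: $4225$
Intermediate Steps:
$y{\left(B,E \right)} = 2$ ($y{\left(B,E \right)} = \sqrt{4} = 2$)
$\left(63 + y{\left(8,7 \right)}\right)^{2} = \left(63 + 2\right)^{2} = 65^{2} = 4225$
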